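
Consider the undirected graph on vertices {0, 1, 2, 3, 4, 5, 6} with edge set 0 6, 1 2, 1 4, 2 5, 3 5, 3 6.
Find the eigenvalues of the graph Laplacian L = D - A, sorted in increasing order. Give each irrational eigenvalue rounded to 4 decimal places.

Reading degrees in the order [0, 1, 2, 3, 4, 5, 6] gives [1, 2, 2, 2, 1, 2, 2]; set D = diag(1, 2, 2, 2, 1, 2, 2) and form L = D - A. L is symmetric positive semidefinite, so every eigenvalue is real and nonnegative.

[0, 0.1981, 0.7530, 1.5550, 2.4450, 3.2470, 3.8019]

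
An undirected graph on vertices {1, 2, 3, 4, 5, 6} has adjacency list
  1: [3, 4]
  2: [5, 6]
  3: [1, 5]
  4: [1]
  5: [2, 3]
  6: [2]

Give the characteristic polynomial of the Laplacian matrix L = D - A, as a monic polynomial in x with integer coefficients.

x^6 - 10x^5 + 36x^4 - 56x^3 + 35x^2 - 6x

With the vertex order [1, 2, 3, 4, 5, 6], the degrees are [2, 2, 2, 1, 2, 1], giving D = diag(2, 2, 2, 1, 2, 1) and L = D - A. L has integer entries, so p(x) = det(xI - L) has integer coefficients. Expanding the determinant yields x^6 - 10x^5 + 36x^4 - 56x^3 + 35x^2 - 6x. The constant term is 0 because L is singular (the all-ones vector lies in its kernel). By the matrix-tree theorem the graph has (1/6) * product of the nonzero eigenvalues = 1 spanning tree. There is one zero in the spectrum, matching the 1 component.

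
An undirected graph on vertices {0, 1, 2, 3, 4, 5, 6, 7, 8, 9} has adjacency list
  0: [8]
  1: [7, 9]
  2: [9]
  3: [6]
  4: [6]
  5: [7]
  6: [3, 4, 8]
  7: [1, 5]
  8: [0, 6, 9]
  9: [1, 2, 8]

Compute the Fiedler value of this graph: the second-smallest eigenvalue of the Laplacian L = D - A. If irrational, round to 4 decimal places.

0.1614

With the vertex order [0, 1, 2, 3, 4, 5, 6, 7, 8, 9], the degrees are [1, 2, 1, 1, 1, 1, 3, 2, 3, 3], giving D = diag(1, 2, 1, 1, 1, 1, 3, 2, 3, 3) and L = D - A. The smallest Laplacian eigenvalue is always 0. The next one, lambda_2 = 0.1614, measures how hard the graph is to disconnect: larger values mean better connectivity.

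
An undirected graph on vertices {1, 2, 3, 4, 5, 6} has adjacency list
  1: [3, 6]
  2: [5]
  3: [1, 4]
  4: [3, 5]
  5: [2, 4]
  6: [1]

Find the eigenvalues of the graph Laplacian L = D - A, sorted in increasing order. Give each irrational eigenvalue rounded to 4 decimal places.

[0, 0.2679, 1, 2, 3, 3.7321]

Each diagonal entry of L is the vertex degree and each off-diagonal entry is -1 where an edge is present, 0 otherwise; in the order [1, 2, 3, 4, 5, 6] the diagonal is [2, 1, 2, 2, 2, 1]. Diagonalising L (or applying a numerical eigensolver to the 6x6 matrix) gives the spectrum above. The single zero eigenvalue shows the graph is connected. The eigenvalues sum to 10, which equals trace(L) = 2|E|. By the matrix-tree theorem the graph has (1/6) * product of the nonzero eigenvalues = 1 spanning tree.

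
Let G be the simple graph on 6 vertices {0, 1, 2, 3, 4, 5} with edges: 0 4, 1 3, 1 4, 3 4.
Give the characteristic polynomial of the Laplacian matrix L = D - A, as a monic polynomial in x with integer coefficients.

Reading degrees in the order [0, 1, 2, 3, 4, 5] gives [1, 2, 0, 2, 3, 0]; set D = diag(1, 2, 0, 2, 3, 0) and form L = D - A. The eigenvalues of L are [0, 0, 0, 1, 3, 4]; the characteristic polynomial is the product of (x - lambda_i), which multiplies out to x^6 - 8x^5 + 19x^4 - 12x^3. Since p(0) = det(-L) = 0, x divides p(x). There are 3 zeros in the spectrum, matching the 3 components.

x^6 - 8x^5 + 19x^4 - 12x^3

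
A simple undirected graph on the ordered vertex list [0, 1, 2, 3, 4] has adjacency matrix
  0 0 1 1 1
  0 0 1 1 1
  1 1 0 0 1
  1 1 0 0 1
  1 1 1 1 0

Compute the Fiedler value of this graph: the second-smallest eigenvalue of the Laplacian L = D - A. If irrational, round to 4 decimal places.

Each diagonal entry of L is the vertex degree and each off-diagonal entry is -1 where an edge is present, 0 otherwise; in the order [0, 1, 2, 3, 4] the diagonal is [3, 3, 3, 3, 4]. The sorted Laplacian eigenvalues are [0, 3, 3, 5, 5]; the algebraic connectivity is the second entry, 3. There is one zero in the spectrum, matching the 1 component. By the matrix-tree theorem the graph has (1/5) * product of the nonzero eigenvalues = 45 spanning trees.

3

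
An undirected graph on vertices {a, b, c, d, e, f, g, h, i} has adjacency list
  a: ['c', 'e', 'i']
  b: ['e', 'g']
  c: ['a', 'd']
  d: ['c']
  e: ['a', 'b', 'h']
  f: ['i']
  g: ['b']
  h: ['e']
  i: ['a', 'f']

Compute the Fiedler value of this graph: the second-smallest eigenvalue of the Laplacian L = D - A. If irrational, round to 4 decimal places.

0.2311

With the vertex order [a, b, c, d, e, f, g, h, i], the degrees are [3, 2, 2, 1, 3, 1, 1, 1, 2], giving D = diag(3, 2, 2, 1, 3, 1, 1, 1, 2) and L = D - A. The sorted Laplacian eigenvalues are [0, 0.2311, 0.3820, 0.6416, 1.6129, 2.2591, 2.6180, 3.5132, 4.7421]; the algebraic connectivity is the second entry, 0.2311. There is one zero in the spectrum, matching the 1 component. The eigenvalues sum to 16, which equals trace(L) = 2|E|.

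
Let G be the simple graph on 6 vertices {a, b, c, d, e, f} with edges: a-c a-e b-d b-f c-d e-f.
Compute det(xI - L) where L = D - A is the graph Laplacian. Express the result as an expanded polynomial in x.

With the vertex order [a, b, c, d, e, f], the degrees are [2, 2, 2, 2, 2, 2], giving D = diag(2, 2, 2, 2, 2, 2) and L = D - A. L has integer entries, so p(x) = det(xI - L) has integer coefficients. Expanding the determinant yields x^6 - 12x^5 + 54x^4 - 112x^3 + 105x^2 - 36x. Since p(0) = det(-L) = 0, x divides p(x). The eigenvalues sum to 12, which equals trace(L) = 2|E|.

x^6 - 12x^5 + 54x^4 - 112x^3 + 105x^2 - 36x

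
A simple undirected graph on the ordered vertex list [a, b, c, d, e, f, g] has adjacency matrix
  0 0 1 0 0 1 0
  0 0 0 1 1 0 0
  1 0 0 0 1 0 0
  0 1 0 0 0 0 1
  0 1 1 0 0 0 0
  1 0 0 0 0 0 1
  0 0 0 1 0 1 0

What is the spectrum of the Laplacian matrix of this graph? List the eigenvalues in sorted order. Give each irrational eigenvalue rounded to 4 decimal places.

Each diagonal entry of L is the vertex degree and each off-diagonal entry is -1 where an edge is present, 0 otherwise; in the order [a, b, c, d, e, f, g] the diagonal is [2, 2, 2, 2, 2, 2, 2]. Diagonalising L (or applying a numerical eigensolver to the 7x7 matrix) gives the spectrum above. The largest eigenvalue, 3.8019, is at most the vertex count 7.

[0, 0.7530, 0.7530, 2.4450, 2.4450, 3.8019, 3.8019]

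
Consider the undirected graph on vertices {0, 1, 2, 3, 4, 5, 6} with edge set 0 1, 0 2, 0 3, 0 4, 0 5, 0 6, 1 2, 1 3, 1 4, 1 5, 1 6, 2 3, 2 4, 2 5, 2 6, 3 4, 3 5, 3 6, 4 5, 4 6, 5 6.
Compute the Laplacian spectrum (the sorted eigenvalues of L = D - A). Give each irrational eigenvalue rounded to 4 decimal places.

[0, 7, 7, 7, 7, 7, 7]

With the vertex order [0, 1, 2, 3, 4, 5, 6], the degrees are [6, 6, 6, 6, 6, 6, 6], giving D = diag(6, 6, 6, 6, 6, 6, 6) and L = D - A. L is symmetric positive semidefinite, so every eigenvalue is real and nonnegative. The largest eigenvalue, 7, is at most the vertex count 7.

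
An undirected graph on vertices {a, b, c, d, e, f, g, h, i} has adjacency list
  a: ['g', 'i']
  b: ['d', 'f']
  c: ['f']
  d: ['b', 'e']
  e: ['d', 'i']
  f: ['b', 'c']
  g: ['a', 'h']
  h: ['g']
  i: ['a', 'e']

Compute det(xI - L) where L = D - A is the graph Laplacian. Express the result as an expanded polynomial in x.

x^9 - 16x^8 + 105x^7 - 364x^6 + 715x^5 - 792x^4 + 462x^3 - 120x^2 + 9x

Each diagonal entry of L is the vertex degree and each off-diagonal entry is -1 where an edge is present, 0 otherwise; in the order [a, b, c, d, e, f, g, h, i] the diagonal is [2, 2, 1, 2, 2, 2, 2, 1, 2]. Computing det(xI - L) by cofactor expansion (or equivalently via sum-over-permutations) gives x^9 - 16x^8 + 105x^7 - 364x^6 + 715x^5 - 792x^4 + 462x^3 - 120x^2 + 9x. The constant term is 0 because L is singular (the all-ones vector lies in its kernel). The largest eigenvalue, 3.8794, is at most the vertex count 9.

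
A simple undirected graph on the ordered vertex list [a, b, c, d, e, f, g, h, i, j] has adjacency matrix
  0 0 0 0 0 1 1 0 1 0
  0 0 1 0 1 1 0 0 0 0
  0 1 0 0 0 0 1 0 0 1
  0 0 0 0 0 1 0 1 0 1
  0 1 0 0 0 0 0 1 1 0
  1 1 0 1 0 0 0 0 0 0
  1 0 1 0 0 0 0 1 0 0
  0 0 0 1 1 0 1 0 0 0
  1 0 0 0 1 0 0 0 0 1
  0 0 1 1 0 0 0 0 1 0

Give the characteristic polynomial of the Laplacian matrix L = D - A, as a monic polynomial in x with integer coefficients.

Reading degrees in the order [a, b, c, d, e, f, g, h, i, j] gives [3, 3, 3, 3, 3, 3, 3, 3, 3, 3]; set D = diag(3, 3, 3, 3, 3, 3, 3, 3, 3, 3) and form L = D - A. L has integer entries, so p(x) = det(xI - L) has integer coefficients. Expanding the determinant yields x^10 - 30x^9 + 390x^8 - 2880x^7 + 13305x^6 - 39882x^5 + 77640x^4 - 94800x^3 + 66000x^2 - 20000x. Since p(0) = det(-L) = 0, x divides p(x). By the matrix-tree theorem the graph has (1/10) * product of the nonzero eigenvalues = 2000 spanning trees. The eigenvalues sum to 30, which equals trace(L) = 2|E|.

x^10 - 30x^9 + 390x^8 - 2880x^7 + 13305x^6 - 39882x^5 + 77640x^4 - 94800x^3 + 66000x^2 - 20000x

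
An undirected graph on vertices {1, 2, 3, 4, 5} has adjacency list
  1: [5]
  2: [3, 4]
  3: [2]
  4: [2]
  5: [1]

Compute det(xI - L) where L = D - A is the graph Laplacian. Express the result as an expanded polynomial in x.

x^5 - 6x^4 + 11x^3 - 6x^2

With the vertex order [1, 2, 3, 4, 5], the degrees are [1, 2, 1, 1, 1], giving D = diag(1, 2, 1, 1, 1) and L = D - A. The eigenvalues of L are [0, 0, 1, 2, 3]; the characteristic polynomial is the product of (x - lambda_i), which multiplies out to x^5 - 6x^4 + 11x^3 - 6x^2. The constant term is 0 because L is singular (the all-ones vector lies in its kernel). The eigenvalues sum to 6, which equals trace(L) = 2|E|. There are 2 zeros in the spectrum, matching the 2 components.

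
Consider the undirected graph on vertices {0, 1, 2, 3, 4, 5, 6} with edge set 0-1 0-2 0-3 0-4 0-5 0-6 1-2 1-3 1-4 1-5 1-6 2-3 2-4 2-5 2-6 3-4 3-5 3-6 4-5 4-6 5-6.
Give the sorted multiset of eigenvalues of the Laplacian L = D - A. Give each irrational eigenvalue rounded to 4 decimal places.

Each diagonal entry of L is the vertex degree and each off-diagonal entry is -1 where an edge is present, 0 otherwise; in the order [0, 1, 2, 3, 4, 5, 6] the diagonal is [6, 6, 6, 6, 6, 6, 6]. Diagonalising L (or applying a numerical eigensolver to the 7x7 matrix) gives the spectrum above. The single zero eigenvalue shows the graph is connected.

[0, 7, 7, 7, 7, 7, 7]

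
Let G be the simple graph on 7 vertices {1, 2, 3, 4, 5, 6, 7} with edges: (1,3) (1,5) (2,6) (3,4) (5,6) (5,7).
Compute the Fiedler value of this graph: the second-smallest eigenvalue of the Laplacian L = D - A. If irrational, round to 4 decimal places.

0.2603

Each diagonal entry of L is the vertex degree and each off-diagonal entry is -1 where an edge is present, 0 otherwise; in the order [1, 2, 3, 4, 5, 6, 7] the diagonal is [2, 1, 2, 1, 3, 2, 1]. The smallest Laplacian eigenvalue is always 0. The next one, lambda_2 = 0.2603, measures how hard the graph is to disconnect: larger values mean better connectivity.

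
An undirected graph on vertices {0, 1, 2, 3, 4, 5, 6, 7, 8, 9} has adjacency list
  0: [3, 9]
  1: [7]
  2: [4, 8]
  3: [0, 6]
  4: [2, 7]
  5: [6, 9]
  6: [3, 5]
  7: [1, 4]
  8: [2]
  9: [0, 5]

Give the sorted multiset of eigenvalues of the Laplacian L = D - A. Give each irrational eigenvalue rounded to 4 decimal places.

[0, 0, 0.3820, 1.3820, 1.3820, 1.3820, 2.6180, 3.6180, 3.6180, 3.6180]

With the vertex order [0, 1, 2, 3, 4, 5, 6, 7, 8, 9], the degrees are [2, 1, 2, 2, 2, 2, 2, 2, 1, 2], giving D = diag(2, 1, 2, 2, 2, 2, 2, 2, 1, 2) and L = D - A. Diagonalising L (or applying a numerical eigensolver to the 10x10 matrix) gives the spectrum above. The 2 zero eigenvalues correspond to the 2 connected components. There are 2 zeros in the spectrum, matching the 2 components.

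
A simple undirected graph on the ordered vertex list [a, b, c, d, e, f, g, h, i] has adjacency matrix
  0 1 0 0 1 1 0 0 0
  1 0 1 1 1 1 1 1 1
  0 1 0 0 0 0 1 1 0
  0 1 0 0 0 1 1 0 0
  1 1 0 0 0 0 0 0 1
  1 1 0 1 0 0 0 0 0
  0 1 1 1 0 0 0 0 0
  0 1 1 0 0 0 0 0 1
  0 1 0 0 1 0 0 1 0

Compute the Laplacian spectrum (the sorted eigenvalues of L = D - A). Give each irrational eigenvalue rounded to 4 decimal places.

With the vertex order [a, b, c, d, e, f, g, h, i], the degrees are [3, 8, 3, 3, 3, 3, 3, 3, 3], giving D = diag(3, 8, 3, 3, 3, 3, 3, 3, 3) and L = D - A. L is symmetric positive semidefinite, so every eigenvalue is real and nonnegative. The single zero eigenvalue shows the graph is connected. By the matrix-tree theorem the graph has (1/9) * product of the nonzero eigenvalues = 2205 spanning trees. The largest eigenvalue, 9, is at most the vertex count 9.

[0, 1.5858, 1.5858, 3, 3, 4.4142, 4.4142, 5, 9]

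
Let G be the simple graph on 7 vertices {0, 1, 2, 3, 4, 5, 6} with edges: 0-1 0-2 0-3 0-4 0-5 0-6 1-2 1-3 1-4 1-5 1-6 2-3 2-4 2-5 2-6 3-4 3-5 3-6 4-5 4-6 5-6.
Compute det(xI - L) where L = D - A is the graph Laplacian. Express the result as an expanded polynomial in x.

Each diagonal entry of L is the vertex degree and each off-diagonal entry is -1 where an edge is present, 0 otherwise; in the order [0, 1, 2, 3, 4, 5, 6] the diagonal is [6, 6, 6, 6, 6, 6, 6]. The eigenvalues of L are [0, 7, 7, 7, 7, 7, 7]; the characteristic polynomial is the product of (x - lambda_i), which multiplies out to x^7 - 42x^6 + 735x^5 - 6860x^4 + 36015x^3 - 100842x^2 + 117649x. Since p(0) = det(-L) = 0, x divides p(x). By the matrix-tree theorem the graph has (1/7) * product of the nonzero eigenvalues = 16807 spanning trees.

x^7 - 42x^6 + 735x^5 - 6860x^4 + 36015x^3 - 100842x^2 + 117649x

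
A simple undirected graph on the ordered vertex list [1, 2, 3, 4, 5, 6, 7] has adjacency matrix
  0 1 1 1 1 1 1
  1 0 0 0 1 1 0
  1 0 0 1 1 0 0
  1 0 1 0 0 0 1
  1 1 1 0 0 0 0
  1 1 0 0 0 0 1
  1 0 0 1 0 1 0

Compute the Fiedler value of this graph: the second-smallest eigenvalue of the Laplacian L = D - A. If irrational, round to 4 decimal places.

2

Each diagonal entry of L is the vertex degree and each off-diagonal entry is -1 where an edge is present, 0 otherwise; in the order [1, 2, 3, 4, 5, 6, 7] the diagonal is [6, 3, 3, 3, 3, 3, 3]. The smallest Laplacian eigenvalue is always 0. The next one, lambda_2 = 2, measures how hard the graph is to disconnect: larger values mean better connectivity. There is one zero in the spectrum, matching the 1 component.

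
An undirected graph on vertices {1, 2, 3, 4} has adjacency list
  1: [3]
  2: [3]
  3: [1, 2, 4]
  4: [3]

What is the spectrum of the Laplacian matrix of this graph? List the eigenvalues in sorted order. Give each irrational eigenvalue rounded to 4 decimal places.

[0, 1, 1, 4]

Each diagonal entry of L is the vertex degree and each off-diagonal entry is -1 where an edge is present, 0 otherwise; in the order [1, 2, 3, 4] the diagonal is [1, 1, 3, 1]. L is symmetric positive semidefinite, so every eigenvalue is real and nonnegative. The single zero eigenvalue shows the graph is connected. The largest eigenvalue, 4, is at most the vertex count 4.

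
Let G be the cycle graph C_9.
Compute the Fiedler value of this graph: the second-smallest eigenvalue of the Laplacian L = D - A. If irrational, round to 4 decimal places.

The graph has 9 vertices and degree multiset [2, 2, 2, 2, 2, 2, 2, 2, 2]; D is the diagonal matrix of degrees and L = D - A. The smallest Laplacian eigenvalue is always 0. The next one, lambda_2 = 0.4679, measures how hard the graph is to disconnect: larger values mean better connectivity.

0.4679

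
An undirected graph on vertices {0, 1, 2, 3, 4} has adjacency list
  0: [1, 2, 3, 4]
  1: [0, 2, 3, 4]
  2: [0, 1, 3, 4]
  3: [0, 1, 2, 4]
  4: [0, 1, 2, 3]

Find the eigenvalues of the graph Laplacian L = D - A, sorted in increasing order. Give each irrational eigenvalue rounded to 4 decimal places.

[0, 5, 5, 5, 5]

With the vertex order [0, 1, 2, 3, 4], the degrees are [4, 4, 4, 4, 4], giving D = diag(4, 4, 4, 4, 4) and L = D - A. L is symmetric positive semidefinite, so every eigenvalue is real and nonnegative. The single zero eigenvalue shows the graph is connected. By the matrix-tree theorem the graph has (1/5) * product of the nonzero eigenvalues = 125 spanning trees.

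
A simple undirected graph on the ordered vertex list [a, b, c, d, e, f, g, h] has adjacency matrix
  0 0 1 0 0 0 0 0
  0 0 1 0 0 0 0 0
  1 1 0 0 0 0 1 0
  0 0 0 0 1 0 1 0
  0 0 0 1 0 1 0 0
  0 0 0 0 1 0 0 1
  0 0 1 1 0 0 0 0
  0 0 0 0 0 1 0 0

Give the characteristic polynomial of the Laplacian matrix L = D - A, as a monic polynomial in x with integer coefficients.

Each diagonal entry of L is the vertex degree and each off-diagonal entry is -1 where an edge is present, 0 otherwise; in the order [a, b, c, d, e, f, g, h] the diagonal is [1, 1, 3, 2, 2, 2, 2, 1]. Computing det(xI - L) by cofactor expansion (or equivalently via sum-over-permutations) gives x^8 - 14x^7 + 77x^6 - 212x^5 + 309x^4 - 232x^3 + 79x^2 - 8x. Since p(0) = det(-L) = 0, x divides p(x). There is one zero in the spectrum, matching the 1 component.

x^8 - 14x^7 + 77x^6 - 212x^5 + 309x^4 - 232x^3 + 79x^2 - 8x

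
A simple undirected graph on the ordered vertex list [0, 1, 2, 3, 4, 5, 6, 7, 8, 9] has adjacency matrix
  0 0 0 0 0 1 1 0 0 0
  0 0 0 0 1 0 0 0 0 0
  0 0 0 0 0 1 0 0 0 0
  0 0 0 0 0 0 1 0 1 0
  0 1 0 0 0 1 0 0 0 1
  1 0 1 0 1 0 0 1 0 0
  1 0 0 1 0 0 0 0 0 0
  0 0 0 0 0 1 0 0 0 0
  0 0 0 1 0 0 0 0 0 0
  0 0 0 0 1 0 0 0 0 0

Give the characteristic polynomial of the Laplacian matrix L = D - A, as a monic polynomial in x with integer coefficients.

x^10 - 18x^9 + 132x^8 - 514x^7 + 1162x^6 - 1570x^5 + 1258x^4 - 568x^3 + 127x^2 - 10x

Reading degrees in the order [0, 1, 2, 3, 4, 5, 6, 7, 8, 9] gives [2, 1, 1, 2, 3, 4, 2, 1, 1, 1]; set D = diag(2, 1, 1, 2, 3, 4, 2, 1, 1, 1) and form L = D - A. Computing det(xI - L) by cofactor expansion (or equivalently via sum-over-permutations) gives x^10 - 18x^9 + 132x^8 - 514x^7 + 1162x^6 - 1570x^5 + 1258x^4 - 568x^3 + 127x^2 - 10x. Since p(0) = det(-L) = 0, x divides p(x). The eigenvalues sum to 18, which equals trace(L) = 2|E|.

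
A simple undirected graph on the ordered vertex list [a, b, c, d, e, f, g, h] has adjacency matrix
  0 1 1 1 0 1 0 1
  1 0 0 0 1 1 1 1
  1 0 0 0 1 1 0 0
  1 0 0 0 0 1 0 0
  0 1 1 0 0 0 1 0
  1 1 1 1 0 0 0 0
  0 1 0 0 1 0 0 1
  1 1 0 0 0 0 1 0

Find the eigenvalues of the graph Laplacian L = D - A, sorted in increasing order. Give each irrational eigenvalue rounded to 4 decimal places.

Each diagonal entry of L is the vertex degree and each off-diagonal entry is -1 where an edge is present, 0 otherwise; in the order [a, b, c, d, e, f, g, h] the diagonal is [5, 5, 3, 2, 3, 4, 3, 3]. The multiplicity of 0 as a Laplacian eigenvalue equals the number of connected components. The single zero eigenvalue shows the graph is connected.

[0, 1.3347, 2.2454, 3.0372, 4.3457, 4.5181, 5.8775, 6.6415]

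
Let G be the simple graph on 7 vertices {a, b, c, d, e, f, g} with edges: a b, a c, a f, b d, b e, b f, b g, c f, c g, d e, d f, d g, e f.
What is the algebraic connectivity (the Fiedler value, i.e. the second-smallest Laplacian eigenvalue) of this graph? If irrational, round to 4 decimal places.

2.1056

Reading degrees in the order [a, b, c, d, e, f, g] gives [3, 5, 3, 4, 3, 5, 3]; set D = diag(3, 5, 3, 4, 3, 5, 3) and form L = D - A. The smallest Laplacian eigenvalue is always 0. The next one, lambda_2 = 2.1056, measures how hard the graph is to disconnect: larger values mean better connectivity. There is one zero in the spectrum, matching the 1 component.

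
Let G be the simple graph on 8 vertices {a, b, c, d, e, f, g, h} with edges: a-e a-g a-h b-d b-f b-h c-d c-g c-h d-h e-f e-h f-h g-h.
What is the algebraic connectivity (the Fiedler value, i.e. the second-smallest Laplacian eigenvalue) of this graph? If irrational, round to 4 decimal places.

With the vertex order [a, b, c, d, e, f, g, h], the degrees are [3, 3, 3, 3, 3, 3, 3, 7], giving D = diag(3, 3, 3, 3, 3, 3, 3, 7) and L = D - A. The smallest Laplacian eigenvalue is always 0. The next one, lambda_2 = 1.7530, measures how hard the graph is to disconnect: larger values mean better connectivity. The largest eigenvalue, 8, is at most the vertex count 8. There is one zero in the spectrum, matching the 1 component.

1.7530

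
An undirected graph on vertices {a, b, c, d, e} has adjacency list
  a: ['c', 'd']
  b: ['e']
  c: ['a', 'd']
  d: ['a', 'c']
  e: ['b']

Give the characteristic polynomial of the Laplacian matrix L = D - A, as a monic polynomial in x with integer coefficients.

x^5 - 8x^4 + 21x^3 - 18x^2

With the vertex order [a, b, c, d, e], the degrees are [2, 1, 2, 2, 1], giving D = diag(2, 1, 2, 2, 1) and L = D - A. Computing det(xI - L) by cofactor expansion (or equivalently via sum-over-permutations) gives x^5 - 8x^4 + 21x^3 - 18x^2. The coefficient of x^4 equals -trace(L) = -8, matching the sum of degrees. The largest eigenvalue, 3, is at most the vertex count 5. There are 2 zeros in the spectrum, matching the 2 components.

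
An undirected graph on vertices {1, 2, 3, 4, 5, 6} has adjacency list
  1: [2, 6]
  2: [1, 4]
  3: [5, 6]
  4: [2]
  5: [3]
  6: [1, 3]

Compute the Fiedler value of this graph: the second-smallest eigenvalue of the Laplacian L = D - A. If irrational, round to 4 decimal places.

Each diagonal entry of L is the vertex degree and each off-diagonal entry is -1 where an edge is present, 0 otherwise; in the order [1, 2, 3, 4, 5, 6] the diagonal is [2, 2, 2, 1, 1, 2]. The sorted Laplacian eigenvalues are [0, 0.2679, 1, 2, 3, 3.7321]; the algebraic connectivity is the second entry, 0.2679.

0.2679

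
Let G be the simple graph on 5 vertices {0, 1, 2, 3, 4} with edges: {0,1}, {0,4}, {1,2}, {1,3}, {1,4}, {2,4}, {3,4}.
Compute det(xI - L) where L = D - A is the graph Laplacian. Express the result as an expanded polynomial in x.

x^5 - 14x^4 + 69x^3 - 140x^2 + 100x

Each diagonal entry of L is the vertex degree and each off-diagonal entry is -1 where an edge is present, 0 otherwise; in the order [0, 1, 2, 3, 4] the diagonal is [2, 4, 2, 2, 4]. The eigenvalues of L are [0, 2, 2, 5, 5]; the characteristic polynomial is the product of (x - lambda_i), which multiplies out to x^5 - 14x^4 + 69x^3 - 140x^2 + 100x. The constant term is 0 because L is singular (the all-ones vector lies in its kernel). There is one zero in the spectrum, matching the 1 component.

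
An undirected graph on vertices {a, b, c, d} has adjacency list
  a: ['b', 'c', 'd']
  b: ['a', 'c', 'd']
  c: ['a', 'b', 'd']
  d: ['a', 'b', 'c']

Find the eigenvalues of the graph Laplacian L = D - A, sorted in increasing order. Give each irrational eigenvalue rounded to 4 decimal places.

With the vertex order [a, b, c, d], the degrees are [3, 3, 3, 3], giving D = diag(3, 3, 3, 3) and L = D - A. Since every row of L sums to 0, the all-ones vector is in the kernel and 0 is an eigenvalue.

[0, 4, 4, 4]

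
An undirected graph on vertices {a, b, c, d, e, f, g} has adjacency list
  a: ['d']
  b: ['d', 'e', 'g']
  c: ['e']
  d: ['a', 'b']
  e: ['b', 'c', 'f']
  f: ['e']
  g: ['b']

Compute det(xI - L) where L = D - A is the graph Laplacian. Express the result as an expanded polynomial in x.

With the vertex order [a, b, c, d, e, f, g], the degrees are [1, 3, 1, 2, 3, 1, 1], giving D = diag(1, 3, 1, 2, 3, 1, 1) and L = D - A. Computing det(xI - L) by cofactor expansion (or equivalently via sum-over-permutations) gives x^7 - 12x^6 + 53x^5 - 108x^4 + 105x^3 - 46x^2 + 7x. The constant term is 0 because L is singular (the all-ones vector lies in its kernel). The eigenvalues sum to 12, which equals trace(L) = 2|E|.

x^7 - 12x^6 + 53x^5 - 108x^4 + 105x^3 - 46x^2 + 7x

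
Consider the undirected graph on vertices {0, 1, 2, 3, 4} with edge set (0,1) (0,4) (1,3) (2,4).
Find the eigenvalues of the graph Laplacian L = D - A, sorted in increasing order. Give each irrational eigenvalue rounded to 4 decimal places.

With the vertex order [0, 1, 2, 3, 4], the degrees are [2, 2, 1, 1, 2], giving D = diag(2, 2, 1, 1, 2) and L = D - A. The multiplicity of 0 as a Laplacian eigenvalue equals the number of connected components. By the matrix-tree theorem the graph has (1/5) * product of the nonzero eigenvalues = 1 spanning tree.

[0, 0.3820, 1.3820, 2.6180, 3.6180]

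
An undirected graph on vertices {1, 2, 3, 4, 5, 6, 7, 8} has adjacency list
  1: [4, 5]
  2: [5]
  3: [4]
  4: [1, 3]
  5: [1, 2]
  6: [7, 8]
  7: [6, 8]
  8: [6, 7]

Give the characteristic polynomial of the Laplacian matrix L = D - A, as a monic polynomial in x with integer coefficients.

x^8 - 14x^7 + 78x^6 - 218x^5 + 314x^4 - 210x^3 + 45x^2

Reading degrees in the order [1, 2, 3, 4, 5, 6, 7, 8] gives [2, 1, 1, 2, 2, 2, 2, 2]; set D = diag(2, 1, 1, 2, 2, 2, 2, 2) and form L = D - A. Computing det(xI - L) by cofactor expansion (or equivalently via sum-over-permutations) gives x^8 - 14x^7 + 78x^6 - 218x^5 + 314x^4 - 210x^3 + 45x^2. The constant term is 0 because L is singular (the all-ones vector lies in its kernel). There are 2 zeros in the spectrum, matching the 2 components.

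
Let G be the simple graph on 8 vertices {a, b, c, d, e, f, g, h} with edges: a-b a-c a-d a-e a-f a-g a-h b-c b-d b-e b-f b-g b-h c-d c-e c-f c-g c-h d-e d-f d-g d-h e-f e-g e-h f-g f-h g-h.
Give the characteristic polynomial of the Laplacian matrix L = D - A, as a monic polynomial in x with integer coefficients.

x^8 - 56x^7 + 1344x^6 - 17920x^5 + 143360x^4 - 688128x^3 + 1835008x^2 - 2097152x

Reading degrees in the order [a, b, c, d, e, f, g, h] gives [7, 7, 7, 7, 7, 7, 7, 7]; set D = diag(7, 7, 7, 7, 7, 7, 7, 7) and form L = D - A. The eigenvalues of L are [0, 8, 8, 8, 8, 8, 8, 8]; the characteristic polynomial is the product of (x - lambda_i), which multiplies out to x^8 - 56x^7 + 1344x^6 - 17920x^5 + 143360x^4 - 688128x^3 + 1835008x^2 - 2097152x. Since p(0) = det(-L) = 0, x divides p(x). The largest eigenvalue, 8, is at most the vertex count 8.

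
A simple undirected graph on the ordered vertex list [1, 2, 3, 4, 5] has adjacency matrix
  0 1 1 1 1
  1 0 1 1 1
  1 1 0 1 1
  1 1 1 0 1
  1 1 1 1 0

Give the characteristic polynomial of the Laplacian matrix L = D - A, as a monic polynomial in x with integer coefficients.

Reading degrees in the order [1, 2, 3, 4, 5] gives [4, 4, 4, 4, 4]; set D = diag(4, 4, 4, 4, 4) and form L = D - A. L has integer entries, so p(x) = det(xI - L) has integer coefficients. Expanding the determinant yields x^5 - 20x^4 + 150x^3 - 500x^2 + 625x. The coefficient of x^4 equals -trace(L) = -20, matching the sum of degrees. The largest eigenvalue, 5, is at most the vertex count 5. By the matrix-tree theorem the graph has (1/5) * product of the nonzero eigenvalues = 125 spanning trees.

x^5 - 20x^4 + 150x^3 - 500x^2 + 625x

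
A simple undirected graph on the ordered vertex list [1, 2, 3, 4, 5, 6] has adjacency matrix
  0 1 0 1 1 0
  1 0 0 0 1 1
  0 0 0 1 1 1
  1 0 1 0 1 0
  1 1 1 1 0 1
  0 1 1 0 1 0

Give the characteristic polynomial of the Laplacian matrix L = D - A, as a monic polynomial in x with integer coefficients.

x^6 - 20x^5 + 155x^4 - 580x^3 + 1045x^2 - 726x

With the vertex order [1, 2, 3, 4, 5, 6], the degrees are [3, 3, 3, 3, 5, 3], giving D = diag(3, 3, 3, 3, 5, 3) and L = D - A. Computing det(xI - L) by cofactor expansion (or equivalently via sum-over-permutations) gives x^6 - 20x^5 + 155x^4 - 580x^3 + 1045x^2 - 726x. Since p(0) = det(-L) = 0, x divides p(x). By the matrix-tree theorem the graph has (1/6) * product of the nonzero eigenvalues = 121 spanning trees.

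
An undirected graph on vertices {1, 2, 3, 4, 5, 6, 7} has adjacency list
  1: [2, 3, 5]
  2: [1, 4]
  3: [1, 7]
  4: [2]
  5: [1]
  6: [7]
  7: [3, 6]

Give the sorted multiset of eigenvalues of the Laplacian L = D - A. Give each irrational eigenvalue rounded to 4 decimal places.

[0, 0.2603, 0.6262, 1.4055, 2.2742, 3.0996, 4.3342]

With the vertex order [1, 2, 3, 4, 5, 6, 7], the degrees are [3, 2, 2, 1, 1, 1, 2], giving D = diag(3, 2, 2, 1, 1, 1, 2) and L = D - A. Since every row of L sums to 0, the all-ones vector is in the kernel and 0 is an eigenvalue. The single zero eigenvalue shows the graph is connected. The eigenvalues sum to 12, which equals trace(L) = 2|E|. By the matrix-tree theorem the graph has (1/7) * product of the nonzero eigenvalues = 1 spanning tree.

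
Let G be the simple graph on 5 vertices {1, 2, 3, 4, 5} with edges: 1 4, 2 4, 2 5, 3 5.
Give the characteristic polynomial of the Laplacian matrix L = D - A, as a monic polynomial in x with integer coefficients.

Each diagonal entry of L is the vertex degree and each off-diagonal entry is -1 where an edge is present, 0 otherwise; in the order [1, 2, 3, 4, 5] the diagonal is [1, 2, 1, 2, 2]. Computing det(xI - L) by cofactor expansion (or equivalently via sum-over-permutations) gives x^5 - 8x^4 + 21x^3 - 20x^2 + 5x. Since p(0) = det(-L) = 0, x divides p(x). By the matrix-tree theorem the graph has (1/5) * product of the nonzero eigenvalues = 1 spanning tree. The eigenvalues sum to 8, which equals trace(L) = 2|E|.

x^5 - 8x^4 + 21x^3 - 20x^2 + 5x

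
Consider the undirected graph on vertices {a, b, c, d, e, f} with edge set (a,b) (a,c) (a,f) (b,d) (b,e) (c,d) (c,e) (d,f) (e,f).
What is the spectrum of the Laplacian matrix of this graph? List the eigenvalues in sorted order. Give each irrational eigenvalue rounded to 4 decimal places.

[0, 3, 3, 3, 3, 6]

With the vertex order [a, b, c, d, e, f], the degrees are [3, 3, 3, 3, 3, 3], giving D = diag(3, 3, 3, 3, 3, 3) and L = D - A. Since every row of L sums to 0, the all-ones vector is in the kernel and 0 is an eigenvalue. The single zero eigenvalue shows the graph is connected. There is one zero in the spectrum, matching the 1 component. By the matrix-tree theorem the graph has (1/6) * product of the nonzero eigenvalues = 81 spanning trees.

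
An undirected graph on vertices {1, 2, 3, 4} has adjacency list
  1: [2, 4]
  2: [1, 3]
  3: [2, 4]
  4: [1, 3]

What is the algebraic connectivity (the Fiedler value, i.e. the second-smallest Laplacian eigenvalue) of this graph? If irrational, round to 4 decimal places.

Reading degrees in the order [1, 2, 3, 4] gives [2, 2, 2, 2]; set D = diag(2, 2, 2, 2) and form L = D - A. The sorted Laplacian eigenvalues are [0, 2, 2, 4]; the algebraic connectivity is the second entry, 2. By the matrix-tree theorem the graph has (1/4) * product of the nonzero eigenvalues = 4 spanning trees. The eigenvalues sum to 8, which equals trace(L) = 2|E|.

2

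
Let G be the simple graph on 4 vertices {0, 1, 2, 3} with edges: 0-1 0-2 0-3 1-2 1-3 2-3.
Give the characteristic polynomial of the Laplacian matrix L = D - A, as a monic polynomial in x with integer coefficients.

x^4 - 12x^3 + 48x^2 - 64x

With the vertex order [0, 1, 2, 3], the degrees are [3, 3, 3, 3], giving D = diag(3, 3, 3, 3) and L = D - A. L has integer entries, so p(x) = det(xI - L) has integer coefficients. Expanding the determinant yields x^4 - 12x^3 + 48x^2 - 64x. The coefficient of x^3 equals -trace(L) = -12, matching the sum of degrees. The largest eigenvalue, 4, is at most the vertex count 4. The eigenvalues sum to 12, which equals trace(L) = 2|E|.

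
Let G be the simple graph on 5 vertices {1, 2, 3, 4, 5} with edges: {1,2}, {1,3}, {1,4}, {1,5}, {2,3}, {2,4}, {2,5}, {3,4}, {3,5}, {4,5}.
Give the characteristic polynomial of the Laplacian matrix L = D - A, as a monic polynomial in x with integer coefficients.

Each diagonal entry of L is the vertex degree and each off-diagonal entry is -1 where an edge is present, 0 otherwise; in the order [1, 2, 3, 4, 5] the diagonal is [4, 4, 4, 4, 4]. L has integer entries, so p(x) = det(xI - L) has integer coefficients. Expanding the determinant yields x^5 - 20x^4 + 150x^3 - 500x^2 + 625x. Since p(0) = det(-L) = 0, x divides p(x).

x^5 - 20x^4 + 150x^3 - 500x^2 + 625x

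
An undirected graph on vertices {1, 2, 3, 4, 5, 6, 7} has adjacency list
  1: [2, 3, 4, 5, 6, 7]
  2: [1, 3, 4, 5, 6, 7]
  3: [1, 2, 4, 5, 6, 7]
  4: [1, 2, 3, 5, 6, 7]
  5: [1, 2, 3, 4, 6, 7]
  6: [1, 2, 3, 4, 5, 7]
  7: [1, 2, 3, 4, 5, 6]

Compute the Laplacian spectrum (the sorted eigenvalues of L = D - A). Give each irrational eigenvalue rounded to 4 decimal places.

[0, 7, 7, 7, 7, 7, 7]

Reading degrees in the order [1, 2, 3, 4, 5, 6, 7] gives [6, 6, 6, 6, 6, 6, 6]; set D = diag(6, 6, 6, 6, 6, 6, 6) and form L = D - A. L is symmetric positive semidefinite, so every eigenvalue is real and nonnegative. The single zero eigenvalue shows the graph is connected. By the matrix-tree theorem the graph has (1/7) * product of the nonzero eigenvalues = 16807 spanning trees.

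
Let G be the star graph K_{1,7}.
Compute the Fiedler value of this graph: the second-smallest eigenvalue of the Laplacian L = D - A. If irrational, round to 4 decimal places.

1

The graph has 8 vertices and degree multiset [7, 1, 1, 1, 1, 1, 1, 1]; D is the diagonal matrix of degrees and L = D - A. Computing the eigenvalues of L and sorting gives [0, 1, 1, 1, 1, 1, 1, 8]. The Fiedler value lambda_2 = 1 is strictly positive, so the graph is connected. There is one zero in the spectrum, matching the 1 component. The largest eigenvalue, 8, is at most the vertex count 8.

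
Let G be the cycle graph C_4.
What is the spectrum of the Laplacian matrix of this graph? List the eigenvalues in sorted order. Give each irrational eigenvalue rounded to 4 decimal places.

[0, 2, 2, 4]

The graph has 4 vertices and degree multiset [2, 2, 2, 2]; D is the diagonal matrix of degrees and L = D - A. L is symmetric positive semidefinite, so every eigenvalue is real and nonnegative. The single zero eigenvalue shows the graph is connected. The largest eigenvalue, 4, is at most the vertex count 4.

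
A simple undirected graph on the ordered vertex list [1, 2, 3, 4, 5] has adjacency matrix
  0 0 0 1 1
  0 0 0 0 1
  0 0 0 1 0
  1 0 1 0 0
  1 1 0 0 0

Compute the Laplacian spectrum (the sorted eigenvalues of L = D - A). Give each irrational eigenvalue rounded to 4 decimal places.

With the vertex order [1, 2, 3, 4, 5], the degrees are [2, 1, 1, 2, 2], giving D = diag(2, 1, 1, 2, 2) and L = D - A. L is symmetric positive semidefinite, so every eigenvalue is real and nonnegative. There is one zero in the spectrum, matching the 1 component. The eigenvalues sum to 8, which equals trace(L) = 2|E|.

[0, 0.3820, 1.3820, 2.6180, 3.6180]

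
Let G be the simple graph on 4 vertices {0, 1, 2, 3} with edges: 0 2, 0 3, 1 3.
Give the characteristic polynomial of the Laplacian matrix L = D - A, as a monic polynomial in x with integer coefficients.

Each diagonal entry of L is the vertex degree and each off-diagonal entry is -1 where an edge is present, 0 otherwise; in the order [0, 1, 2, 3] the diagonal is [2, 1, 1, 2]. L has integer entries, so p(x) = det(xI - L) has integer coefficients. Expanding the determinant yields x^4 - 6x^3 + 10x^2 - 4x. The constant term is 0 because L is singular (the all-ones vector lies in its kernel). There is one zero in the spectrum, matching the 1 component.

x^4 - 6x^3 + 10x^2 - 4x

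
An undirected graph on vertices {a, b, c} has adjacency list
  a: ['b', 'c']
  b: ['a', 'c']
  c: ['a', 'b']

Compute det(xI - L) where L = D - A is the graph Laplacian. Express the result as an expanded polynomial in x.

x^3 - 6x^2 + 9x

Reading degrees in the order [a, b, c] gives [2, 2, 2]; set D = diag(2, 2, 2) and form L = D - A. The eigenvalues of L are [0, 3, 3]; the characteristic polynomial is the product of (x - lambda_i), which multiplies out to x^3 - 6x^2 + 9x. Since p(0) = det(-L) = 0, x divides p(x).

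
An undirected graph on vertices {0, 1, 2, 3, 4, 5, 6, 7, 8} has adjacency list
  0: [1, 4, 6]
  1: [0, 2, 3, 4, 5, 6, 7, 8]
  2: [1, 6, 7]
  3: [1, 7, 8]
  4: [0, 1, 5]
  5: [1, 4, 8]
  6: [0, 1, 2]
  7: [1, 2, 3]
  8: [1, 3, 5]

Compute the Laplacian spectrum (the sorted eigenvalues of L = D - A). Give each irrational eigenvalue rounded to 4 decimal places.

[0, 1.5858, 1.5858, 3, 3, 4.4142, 4.4142, 5, 9]

Each diagonal entry of L is the vertex degree and each off-diagonal entry is -1 where an edge is present, 0 otherwise; in the order [0, 1, 2, 3, 4, 5, 6, 7, 8] the diagonal is [3, 8, 3, 3, 3, 3, 3, 3, 3]. Since every row of L sums to 0, the all-ones vector is in the kernel and 0 is an eigenvalue. The single zero eigenvalue shows the graph is connected. The eigenvalues sum to 32, which equals trace(L) = 2|E|. The largest eigenvalue, 9, is at most the vertex count 9.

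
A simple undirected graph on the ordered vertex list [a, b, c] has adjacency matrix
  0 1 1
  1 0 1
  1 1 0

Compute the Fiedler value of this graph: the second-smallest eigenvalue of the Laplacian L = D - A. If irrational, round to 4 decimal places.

3

Each diagonal entry of L is the vertex degree and each off-diagonal entry is -1 where an edge is present, 0 otherwise; in the order [a, b, c] the diagonal is [2, 2, 2]. The sorted Laplacian eigenvalues are [0, 3, 3]; the algebraic connectivity is the second entry, 3. The largest eigenvalue, 3, is at most the vertex count 3.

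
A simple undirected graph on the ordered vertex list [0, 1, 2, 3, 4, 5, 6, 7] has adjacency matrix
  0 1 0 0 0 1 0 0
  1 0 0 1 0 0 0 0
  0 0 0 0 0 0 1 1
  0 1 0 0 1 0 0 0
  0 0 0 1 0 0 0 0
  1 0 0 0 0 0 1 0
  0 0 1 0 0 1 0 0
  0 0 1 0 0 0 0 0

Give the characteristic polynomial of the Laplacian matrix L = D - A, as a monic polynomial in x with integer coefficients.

Reading degrees in the order [0, 1, 2, 3, 4, 5, 6, 7] gives [2, 2, 2, 2, 1, 2, 2, 1]; set D = diag(2, 2, 2, 2, 1, 2, 2, 1) and form L = D - A. Computing det(xI - L) by cofactor expansion (or equivalently via sum-over-permutations) gives x^8 - 14x^7 + 78x^6 - 220x^5 + 330x^4 - 252x^3 + 84x^2 - 8x. Since p(0) = det(-L) = 0, x divides p(x). By the matrix-tree theorem the graph has (1/8) * product of the nonzero eigenvalues = 1 spanning tree. The largest eigenvalue, 3.8478, is at most the vertex count 8.

x^8 - 14x^7 + 78x^6 - 220x^5 + 330x^4 - 252x^3 + 84x^2 - 8x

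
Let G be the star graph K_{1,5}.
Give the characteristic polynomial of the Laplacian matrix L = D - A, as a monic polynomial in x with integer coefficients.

The graph has 6 vertices and degree multiset [5, 1, 1, 1, 1, 1]; D is the diagonal matrix of degrees and L = D - A. The eigenvalues of L are [0, 1, 1, 1, 1, 6]; the characteristic polynomial is the product of (x - lambda_i), which multiplies out to x^6 - 10x^5 + 30x^4 - 40x^3 + 25x^2 - 6x. The constant term is 0 because L is singular (the all-ones vector lies in its kernel). By the matrix-tree theorem the graph has (1/6) * product of the nonzero eigenvalues = 1 spanning tree.

x^6 - 10x^5 + 30x^4 - 40x^3 + 25x^2 - 6x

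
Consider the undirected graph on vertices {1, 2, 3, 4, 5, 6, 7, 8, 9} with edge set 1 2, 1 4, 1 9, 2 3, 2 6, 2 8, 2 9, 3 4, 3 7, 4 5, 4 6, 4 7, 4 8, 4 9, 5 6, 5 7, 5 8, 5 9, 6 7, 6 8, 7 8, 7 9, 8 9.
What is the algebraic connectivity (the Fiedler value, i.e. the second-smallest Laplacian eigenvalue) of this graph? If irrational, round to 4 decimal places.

2.7132

Each diagonal entry of L is the vertex degree and each off-diagonal entry is -1 where an edge is present, 0 otherwise; in the order [1, 2, 3, 4, 5, 6, 7, 8, 9] the diagonal is [3, 5, 3, 7, 5, 5, 6, 6, 6]. The sorted Laplacian eigenvalues are [0, 2.7132, 2.9492, 4.8627, 5.6706, 6.4910, 7.2195, 7.6119, 8.4821]; the algebraic connectivity is the second entry, 2.7132. The eigenvalues sum to 46, which equals trace(L) = 2|E|.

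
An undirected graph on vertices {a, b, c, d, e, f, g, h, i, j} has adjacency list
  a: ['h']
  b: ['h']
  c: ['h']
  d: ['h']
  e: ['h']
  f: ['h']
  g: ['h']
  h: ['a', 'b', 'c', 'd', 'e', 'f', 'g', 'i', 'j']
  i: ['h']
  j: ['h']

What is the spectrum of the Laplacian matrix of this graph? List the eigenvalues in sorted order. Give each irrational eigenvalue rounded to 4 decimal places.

[0, 1, 1, 1, 1, 1, 1, 1, 1, 10]

Each diagonal entry of L is the vertex degree and each off-diagonal entry is -1 where an edge is present, 0 otherwise; in the order [a, b, c, d, e, f, g, h, i, j] the diagonal is [1, 1, 1, 1, 1, 1, 1, 9, 1, 1]. Since every row of L sums to 0, the all-ones vector is in the kernel and 0 is an eigenvalue. The single zero eigenvalue shows the graph is connected.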